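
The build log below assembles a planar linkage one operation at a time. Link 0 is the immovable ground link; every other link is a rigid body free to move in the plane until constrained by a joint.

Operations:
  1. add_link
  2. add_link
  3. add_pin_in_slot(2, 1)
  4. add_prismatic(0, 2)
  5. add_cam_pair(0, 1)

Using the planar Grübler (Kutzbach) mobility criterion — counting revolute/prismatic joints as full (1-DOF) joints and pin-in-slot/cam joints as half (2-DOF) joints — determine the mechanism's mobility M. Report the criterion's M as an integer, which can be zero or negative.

M = 2

(L,J1,J2)=(1,0,0); link0 fixed
link1: (2,0,0)
link2: (3,0,0)
PS 2-1 [J2]: (3,0,1)
P 0-2 [J1]: (3,1,1)
C 0-1 [J2]: (3,1,2)
Grübler: 3·2 − 2·1 − 2 = 2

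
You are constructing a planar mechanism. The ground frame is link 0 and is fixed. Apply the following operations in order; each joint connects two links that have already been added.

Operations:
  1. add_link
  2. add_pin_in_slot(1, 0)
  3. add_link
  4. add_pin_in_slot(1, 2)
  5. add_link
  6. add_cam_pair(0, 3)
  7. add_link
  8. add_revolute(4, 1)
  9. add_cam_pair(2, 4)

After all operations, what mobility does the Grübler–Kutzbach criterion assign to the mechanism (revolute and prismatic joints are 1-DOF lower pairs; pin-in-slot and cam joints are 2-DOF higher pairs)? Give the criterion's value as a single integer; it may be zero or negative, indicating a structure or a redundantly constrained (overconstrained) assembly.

M = 6

(L,J1,J2)=(1,0,0); link0 fixed
link1: (2,0,0)
PS 1-0 [J2]: (2,0,1)
link2: (3,0,1)
PS 1-2 [J2]: (3,0,2)
link3: (4,0,2)
C 0-3 [J2]: (4,0,3)
link4: (5,0,3)
R 4-1 [J1]: (5,1,3)
C 2-4 [J2]: (5,1,4)
Grübler: 3·4 − 2·1 − 4 = 6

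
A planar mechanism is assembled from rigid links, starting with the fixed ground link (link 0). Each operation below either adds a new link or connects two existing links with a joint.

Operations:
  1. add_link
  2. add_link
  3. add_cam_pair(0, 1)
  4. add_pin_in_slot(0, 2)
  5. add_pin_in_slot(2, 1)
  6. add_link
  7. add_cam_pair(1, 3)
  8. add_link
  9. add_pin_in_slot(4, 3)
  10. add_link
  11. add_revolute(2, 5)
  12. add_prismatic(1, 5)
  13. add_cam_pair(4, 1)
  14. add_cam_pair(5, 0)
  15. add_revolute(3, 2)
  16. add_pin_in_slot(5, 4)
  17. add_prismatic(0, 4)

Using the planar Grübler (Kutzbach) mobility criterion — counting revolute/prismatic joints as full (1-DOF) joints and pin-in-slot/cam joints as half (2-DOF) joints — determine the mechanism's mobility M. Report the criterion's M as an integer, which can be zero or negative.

[1;0;0] (link 0 is ground)
L+ [2;0;0]
L+ [3;0;0]
C(0,1)∈J2 [3;0;1]
PS(0,2)∈J2 [3;0;2]
PS(2,1)∈J2 [3;0;3]
L+ [4;0;3]
C(1,3)∈J2 [4;0;4]
L+ [5;0;4]
PS(4,3)∈J2 [5;0;5]
L+ [6;0;5]
R(2,5)∈J1 [6;1;5]
P(1,5)∈J1 [6;2;5]
C(4,1)∈J2 [6;2;6]
C(5,0)∈J2 [6;2;7]
R(3,2)∈J1 [6;3;7]
PS(5,4)∈J2 [6;3;8]
P(0,4)∈J1 [6;4;8]
mobility = 15 − 8 − 8 = -1

M = -1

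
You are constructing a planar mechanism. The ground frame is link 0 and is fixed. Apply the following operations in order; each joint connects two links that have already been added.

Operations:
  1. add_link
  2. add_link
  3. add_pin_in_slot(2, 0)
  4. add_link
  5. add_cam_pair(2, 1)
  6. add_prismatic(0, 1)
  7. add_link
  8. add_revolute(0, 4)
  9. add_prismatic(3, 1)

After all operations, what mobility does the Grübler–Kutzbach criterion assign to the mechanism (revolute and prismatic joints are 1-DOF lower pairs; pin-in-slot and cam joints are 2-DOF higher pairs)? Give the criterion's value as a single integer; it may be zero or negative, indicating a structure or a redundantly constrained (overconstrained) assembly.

M = 4

ground; <1,0,0>
#1 <2,0,0>
#2 <3,0,0>
PS:2↔0 J2 <3,0,1>
#3 <4,0,1>
C:2↔1 J2 <4,0,2>
P:0↔1 J1 <4,1,2>
#4 <5,1,2>
R:0↔4 J1 <5,2,2>
P:3↔1 J1 <5,3,2>
3×4 − 2×3 − 1×2 = 4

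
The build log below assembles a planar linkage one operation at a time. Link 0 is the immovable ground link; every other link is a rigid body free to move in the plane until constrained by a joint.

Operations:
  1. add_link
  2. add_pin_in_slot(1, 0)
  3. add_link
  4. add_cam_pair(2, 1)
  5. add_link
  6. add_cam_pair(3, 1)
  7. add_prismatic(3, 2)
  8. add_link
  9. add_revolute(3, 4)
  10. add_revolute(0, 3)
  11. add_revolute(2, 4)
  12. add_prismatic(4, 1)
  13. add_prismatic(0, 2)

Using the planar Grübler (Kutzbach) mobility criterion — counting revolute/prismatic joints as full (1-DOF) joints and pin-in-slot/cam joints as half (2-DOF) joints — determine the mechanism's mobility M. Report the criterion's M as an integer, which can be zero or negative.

M = -3

[1;0;0] (link 0 is ground)
L+ [2;0;0]
PS(1,0)∈J2 [2;0;1]
L+ [3;0;1]
C(2,1)∈J2 [3;0;2]
L+ [4;0;2]
C(3,1)∈J2 [4;0;3]
P(3,2)∈J1 [4;1;3]
L+ [5;1;3]
R(3,4)∈J1 [5;2;3]
R(0,3)∈J1 [5;3;3]
R(2,4)∈J1 [5;4;3]
P(4,1)∈J1 [5;5;3]
P(0,2)∈J1 [5;6;3]
mobility = 12 − 12 − 3 = -3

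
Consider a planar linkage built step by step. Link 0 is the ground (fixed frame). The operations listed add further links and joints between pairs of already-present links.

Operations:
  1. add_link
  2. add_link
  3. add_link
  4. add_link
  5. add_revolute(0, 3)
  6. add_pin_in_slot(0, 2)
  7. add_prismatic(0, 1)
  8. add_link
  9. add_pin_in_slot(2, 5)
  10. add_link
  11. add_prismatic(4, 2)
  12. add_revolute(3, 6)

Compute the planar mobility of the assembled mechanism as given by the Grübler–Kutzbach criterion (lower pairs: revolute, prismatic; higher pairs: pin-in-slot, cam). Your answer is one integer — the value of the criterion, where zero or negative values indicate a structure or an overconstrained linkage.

[1;0;0] (link 0 is ground)
L+ [2;0;0]
L+ [3;0;0]
L+ [4;0;0]
L+ [5;0;0]
R(0,3)∈J1 [5;1;0]
PS(0,2)∈J2 [5;1;1]
P(0,1)∈J1 [5;2;1]
L+ [6;2;1]
PS(2,5)∈J2 [6;2;2]
L+ [7;2;2]
P(4,2)∈J1 [7;3;2]
R(3,6)∈J1 [7;4;2]
mobility = 18 − 8 − 2 = 8

M = 8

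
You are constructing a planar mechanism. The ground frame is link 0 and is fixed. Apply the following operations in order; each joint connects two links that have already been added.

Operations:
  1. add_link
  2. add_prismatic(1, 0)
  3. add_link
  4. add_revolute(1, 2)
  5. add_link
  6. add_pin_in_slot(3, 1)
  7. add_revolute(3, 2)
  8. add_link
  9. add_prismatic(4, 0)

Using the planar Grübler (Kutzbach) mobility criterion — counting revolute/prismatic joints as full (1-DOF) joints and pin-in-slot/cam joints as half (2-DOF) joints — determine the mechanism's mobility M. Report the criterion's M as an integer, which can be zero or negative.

link 0 = ground. State L|J1|J2 = 1|0|0
+link1  2|0|0
P(1,0) f=1→J1  2|1|0
+link2  3|1|0
R(1,2) f=1→J1  3|2|0
+link3  4|2|0
PS(3,1) f=2→J2  4|2|1
R(3,2) f=1→J1  4|3|1
+link4  5|3|1
P(4,0) f=1→J1  5|4|1
M = 3(5−1)−2·4−1 = 12−8−1 = 3

M = 3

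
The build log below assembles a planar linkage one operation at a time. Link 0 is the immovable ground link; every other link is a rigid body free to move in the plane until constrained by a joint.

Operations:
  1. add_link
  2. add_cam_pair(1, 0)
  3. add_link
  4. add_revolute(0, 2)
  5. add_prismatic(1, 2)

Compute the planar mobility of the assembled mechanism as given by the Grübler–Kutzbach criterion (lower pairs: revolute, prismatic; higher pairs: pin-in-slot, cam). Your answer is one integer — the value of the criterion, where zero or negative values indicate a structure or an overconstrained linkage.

(L,J1,J2)=(1,0,0); link0 fixed
link1: (2,0,0)
C 1-0 [J2]: (2,0,1)
link2: (3,0,1)
R 0-2 [J1]: (3,1,1)
P 1-2 [J1]: (3,2,1)
Grübler: 3·2 − 2·2 − 1 = 1

M = 1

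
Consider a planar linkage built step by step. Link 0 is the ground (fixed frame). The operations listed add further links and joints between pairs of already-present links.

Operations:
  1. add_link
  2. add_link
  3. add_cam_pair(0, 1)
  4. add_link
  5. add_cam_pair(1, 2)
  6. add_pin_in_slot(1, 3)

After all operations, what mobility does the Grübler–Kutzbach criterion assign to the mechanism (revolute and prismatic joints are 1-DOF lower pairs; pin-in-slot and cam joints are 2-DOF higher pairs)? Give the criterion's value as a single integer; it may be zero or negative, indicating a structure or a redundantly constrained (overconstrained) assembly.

(L,J1,J2)=(1,0,0); link0 fixed
link1: (2,0,0)
link2: (3,0,0)
C 0-1 [J2]: (3,0,1)
link3: (4,0,1)
C 1-2 [J2]: (4,0,2)
PS 1-3 [J2]: (4,0,3)
Grübler: 3·3 − 2·0 − 3 = 6

M = 6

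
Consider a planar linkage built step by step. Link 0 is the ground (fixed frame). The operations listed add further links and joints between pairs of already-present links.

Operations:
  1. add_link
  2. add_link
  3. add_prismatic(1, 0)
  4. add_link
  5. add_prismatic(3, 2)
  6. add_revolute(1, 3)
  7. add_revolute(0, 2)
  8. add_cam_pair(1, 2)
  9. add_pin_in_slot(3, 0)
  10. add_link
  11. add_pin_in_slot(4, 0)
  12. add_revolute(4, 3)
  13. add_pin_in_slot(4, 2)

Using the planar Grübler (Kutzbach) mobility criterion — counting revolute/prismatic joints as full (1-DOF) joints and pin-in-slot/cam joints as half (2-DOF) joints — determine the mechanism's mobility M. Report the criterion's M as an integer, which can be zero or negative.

M = -2

ground; <1,0,0>
#1 <2,0,0>
#2 <3,0,0>
P:1↔0 J1 <3,1,0>
#3 <4,1,0>
P:3↔2 J1 <4,2,0>
R:1↔3 J1 <4,3,0>
R:0↔2 J1 <4,4,0>
C:1↔2 J2 <4,4,1>
PS:3↔0 J2 <4,4,2>
#4 <5,4,2>
PS:4↔0 J2 <5,4,3>
R:4↔3 J1 <5,5,3>
PS:4↔2 J2 <5,5,4>
3×4 − 2×5 − 1×4 = -2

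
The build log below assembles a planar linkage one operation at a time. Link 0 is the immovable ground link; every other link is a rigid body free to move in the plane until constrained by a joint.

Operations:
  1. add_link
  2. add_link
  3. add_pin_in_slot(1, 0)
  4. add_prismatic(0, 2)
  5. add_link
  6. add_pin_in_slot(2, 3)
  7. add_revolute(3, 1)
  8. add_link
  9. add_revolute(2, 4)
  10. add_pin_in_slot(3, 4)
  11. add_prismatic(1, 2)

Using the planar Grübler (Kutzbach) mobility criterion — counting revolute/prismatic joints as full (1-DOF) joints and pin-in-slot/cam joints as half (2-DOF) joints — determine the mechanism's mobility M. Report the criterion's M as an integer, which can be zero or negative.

[1;0;0] (link 0 is ground)
L+ [2;0;0]
L+ [3;0;0]
PS(1,0)∈J2 [3;0;1]
P(0,2)∈J1 [3;1;1]
L+ [4;1;1]
PS(2,3)∈J2 [4;1;2]
R(3,1)∈J1 [4;2;2]
L+ [5;2;2]
R(2,4)∈J1 [5;3;2]
PS(3,4)∈J2 [5;3;3]
P(1,2)∈J1 [5;4;3]
mobility = 12 − 8 − 3 = 1

M = 1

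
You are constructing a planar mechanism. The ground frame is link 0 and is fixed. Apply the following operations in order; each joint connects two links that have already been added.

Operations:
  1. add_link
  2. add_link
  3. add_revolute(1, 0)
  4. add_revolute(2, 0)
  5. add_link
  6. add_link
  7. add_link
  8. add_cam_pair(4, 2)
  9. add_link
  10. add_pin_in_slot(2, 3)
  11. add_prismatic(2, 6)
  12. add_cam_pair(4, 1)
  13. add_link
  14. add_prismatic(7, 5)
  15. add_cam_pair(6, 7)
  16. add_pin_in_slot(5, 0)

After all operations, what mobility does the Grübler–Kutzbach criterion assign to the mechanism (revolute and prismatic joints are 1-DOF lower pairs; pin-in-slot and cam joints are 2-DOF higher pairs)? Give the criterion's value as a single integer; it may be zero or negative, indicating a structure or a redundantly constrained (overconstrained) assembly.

M = 8

(L,J1,J2)=(1,0,0); link0 fixed
link1: (2,0,0)
link2: (3,0,0)
R 1-0 [J1]: (3,1,0)
R 2-0 [J1]: (3,2,0)
link3: (4,2,0)
link4: (5,2,0)
link5: (6,2,0)
C 4-2 [J2]: (6,2,1)
link6: (7,2,1)
PS 2-3 [J2]: (7,2,2)
P 2-6 [J1]: (7,3,2)
C 4-1 [J2]: (7,3,3)
link7: (8,3,3)
P 7-5 [J1]: (8,4,3)
C 6-7 [J2]: (8,4,4)
PS 5-0 [J2]: (8,4,5)
Grübler: 3·7 − 2·4 − 5 = 8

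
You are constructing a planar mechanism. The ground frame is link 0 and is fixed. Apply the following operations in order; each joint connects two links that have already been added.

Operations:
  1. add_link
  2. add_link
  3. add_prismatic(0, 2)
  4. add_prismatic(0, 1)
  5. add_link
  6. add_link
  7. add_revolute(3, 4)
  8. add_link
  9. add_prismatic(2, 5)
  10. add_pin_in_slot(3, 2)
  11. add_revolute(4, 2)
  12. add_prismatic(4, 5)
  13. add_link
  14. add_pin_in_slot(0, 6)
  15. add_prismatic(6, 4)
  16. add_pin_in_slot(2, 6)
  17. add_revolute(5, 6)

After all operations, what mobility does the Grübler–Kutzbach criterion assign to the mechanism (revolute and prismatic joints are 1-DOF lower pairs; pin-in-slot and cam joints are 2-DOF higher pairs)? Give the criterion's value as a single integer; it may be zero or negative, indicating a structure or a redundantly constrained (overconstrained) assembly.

M = -1

ground; <1,0,0>
#1 <2,0,0>
#2 <3,0,0>
P:0↔2 J1 <3,1,0>
P:0↔1 J1 <3,2,0>
#3 <4,2,0>
#4 <5,2,0>
R:3↔4 J1 <5,3,0>
#5 <6,3,0>
P:2↔5 J1 <6,4,0>
PS:3↔2 J2 <6,4,1>
R:4↔2 J1 <6,5,1>
P:4↔5 J1 <6,6,1>
#6 <7,6,1>
PS:0↔6 J2 <7,6,2>
P:6↔4 J1 <7,7,2>
PS:2↔6 J2 <7,7,3>
R:5↔6 J1 <7,8,3>
3×6 − 2×8 − 1×3 = -1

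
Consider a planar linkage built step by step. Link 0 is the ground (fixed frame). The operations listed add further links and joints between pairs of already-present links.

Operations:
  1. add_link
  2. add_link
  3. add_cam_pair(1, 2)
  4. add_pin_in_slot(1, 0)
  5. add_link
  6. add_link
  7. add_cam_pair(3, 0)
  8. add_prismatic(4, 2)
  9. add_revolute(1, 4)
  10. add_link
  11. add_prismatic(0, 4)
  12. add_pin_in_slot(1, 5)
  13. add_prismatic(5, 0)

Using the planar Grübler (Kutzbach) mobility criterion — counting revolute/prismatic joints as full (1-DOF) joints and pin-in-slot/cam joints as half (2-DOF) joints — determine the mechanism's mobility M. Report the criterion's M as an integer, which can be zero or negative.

link 0 = ground. State L|J1|J2 = 1|0|0
+link1  2|0|0
+link2  3|0|0
C(1,2) f=2→J2  3|0|1
PS(1,0) f=2→J2  3|0|2
+link3  4|0|2
+link4  5|0|2
C(3,0) f=2→J2  5|0|3
P(4,2) f=1→J1  5|1|3
R(1,4) f=1→J1  5|2|3
+link5  6|2|3
P(0,4) f=1→J1  6|3|3
PS(1,5) f=2→J2  6|3|4
P(5,0) f=1→J1  6|4|4
M = 3(6−1)−2·4−4 = 15−8−4 = 3

M = 3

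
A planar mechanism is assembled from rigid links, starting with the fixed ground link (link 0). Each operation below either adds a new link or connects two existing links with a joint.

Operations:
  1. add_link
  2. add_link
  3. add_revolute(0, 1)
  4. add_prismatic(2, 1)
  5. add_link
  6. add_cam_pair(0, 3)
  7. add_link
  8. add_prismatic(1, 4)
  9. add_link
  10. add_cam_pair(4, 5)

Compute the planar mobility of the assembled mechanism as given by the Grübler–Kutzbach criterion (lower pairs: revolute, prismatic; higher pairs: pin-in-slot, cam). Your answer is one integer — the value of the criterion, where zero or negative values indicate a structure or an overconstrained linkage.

M = 7

(L,J1,J2)=(1,0,0); link0 fixed
link1: (2,0,0)
link2: (3,0,0)
R 0-1 [J1]: (3,1,0)
P 2-1 [J1]: (3,2,0)
link3: (4,2,0)
C 0-3 [J2]: (4,2,1)
link4: (5,2,1)
P 1-4 [J1]: (5,3,1)
link5: (6,3,1)
C 4-5 [J2]: (6,3,2)
Grübler: 3·5 − 2·3 − 2 = 7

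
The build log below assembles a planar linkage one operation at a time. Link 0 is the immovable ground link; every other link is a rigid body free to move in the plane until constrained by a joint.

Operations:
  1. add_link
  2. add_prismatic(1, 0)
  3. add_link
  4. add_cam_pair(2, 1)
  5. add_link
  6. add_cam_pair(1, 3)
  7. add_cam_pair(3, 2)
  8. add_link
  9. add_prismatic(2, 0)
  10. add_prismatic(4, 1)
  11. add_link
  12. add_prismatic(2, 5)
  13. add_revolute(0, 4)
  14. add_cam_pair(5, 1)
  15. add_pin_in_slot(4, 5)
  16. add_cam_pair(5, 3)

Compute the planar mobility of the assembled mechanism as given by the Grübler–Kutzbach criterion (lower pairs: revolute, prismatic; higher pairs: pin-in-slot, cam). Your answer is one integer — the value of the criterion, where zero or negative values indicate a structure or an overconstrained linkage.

(L,J1,J2)=(1,0,0); link0 fixed
link1: (2,0,0)
P 1-0 [J1]: (2,1,0)
link2: (3,1,0)
C 2-1 [J2]: (3,1,1)
link3: (4,1,1)
C 1-3 [J2]: (4,1,2)
C 3-2 [J2]: (4,1,3)
link4: (5,1,3)
P 2-0 [J1]: (5,2,3)
P 4-1 [J1]: (5,3,3)
link5: (6,3,3)
P 2-5 [J1]: (6,4,3)
R 0-4 [J1]: (6,5,3)
C 5-1 [J2]: (6,5,4)
PS 4-5 [J2]: (6,5,5)
C 5-3 [J2]: (6,5,6)
Grübler: 3·5 − 2·5 − 6 = -1

M = -1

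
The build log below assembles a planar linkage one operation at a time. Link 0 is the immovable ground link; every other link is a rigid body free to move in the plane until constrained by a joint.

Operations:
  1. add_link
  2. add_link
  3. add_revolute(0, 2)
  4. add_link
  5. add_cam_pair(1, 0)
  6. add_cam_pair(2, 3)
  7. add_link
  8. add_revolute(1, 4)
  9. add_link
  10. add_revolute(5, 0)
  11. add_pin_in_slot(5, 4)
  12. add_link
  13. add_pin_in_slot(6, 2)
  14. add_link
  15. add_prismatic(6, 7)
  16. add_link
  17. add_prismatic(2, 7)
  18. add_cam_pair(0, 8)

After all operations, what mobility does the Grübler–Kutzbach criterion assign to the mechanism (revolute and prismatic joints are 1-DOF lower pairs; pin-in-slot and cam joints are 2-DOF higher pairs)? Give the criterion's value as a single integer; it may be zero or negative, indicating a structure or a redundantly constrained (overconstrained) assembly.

M = 9

[1;0;0] (link 0 is ground)
L+ [2;0;0]
L+ [3;0;0]
R(0,2)∈J1 [3;1;0]
L+ [4;1;0]
C(1,0)∈J2 [4;1;1]
C(2,3)∈J2 [4;1;2]
L+ [5;1;2]
R(1,4)∈J1 [5;2;2]
L+ [6;2;2]
R(5,0)∈J1 [6;3;2]
PS(5,4)∈J2 [6;3;3]
L+ [7;3;3]
PS(6,2)∈J2 [7;3;4]
L+ [8;3;4]
P(6,7)∈J1 [8;4;4]
L+ [9;4;4]
P(2,7)∈J1 [9;5;4]
C(0,8)∈J2 [9;5;5]
mobility = 24 − 10 − 5 = 9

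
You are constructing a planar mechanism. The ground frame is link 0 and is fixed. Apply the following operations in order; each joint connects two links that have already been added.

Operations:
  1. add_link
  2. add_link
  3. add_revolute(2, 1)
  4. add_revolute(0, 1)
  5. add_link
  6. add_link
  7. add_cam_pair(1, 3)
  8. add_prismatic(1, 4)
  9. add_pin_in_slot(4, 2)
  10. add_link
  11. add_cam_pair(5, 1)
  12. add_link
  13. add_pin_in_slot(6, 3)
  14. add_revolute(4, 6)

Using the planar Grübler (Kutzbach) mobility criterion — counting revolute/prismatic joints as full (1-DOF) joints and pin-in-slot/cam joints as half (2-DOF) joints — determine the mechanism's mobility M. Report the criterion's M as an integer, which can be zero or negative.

M = 6

link 0 = ground. State L|J1|J2 = 1|0|0
+link1  2|0|0
+link2  3|0|0
R(2,1) f=1→J1  3|1|0
R(0,1) f=1→J1  3|2|0
+link3  4|2|0
+link4  5|2|0
C(1,3) f=2→J2  5|2|1
P(1,4) f=1→J1  5|3|1
PS(4,2) f=2→J2  5|3|2
+link5  6|3|2
C(5,1) f=2→J2  6|3|3
+link6  7|3|3
PS(6,3) f=2→J2  7|3|4
R(4,6) f=1→J1  7|4|4
M = 3(7−1)−2·4−4 = 18−8−4 = 6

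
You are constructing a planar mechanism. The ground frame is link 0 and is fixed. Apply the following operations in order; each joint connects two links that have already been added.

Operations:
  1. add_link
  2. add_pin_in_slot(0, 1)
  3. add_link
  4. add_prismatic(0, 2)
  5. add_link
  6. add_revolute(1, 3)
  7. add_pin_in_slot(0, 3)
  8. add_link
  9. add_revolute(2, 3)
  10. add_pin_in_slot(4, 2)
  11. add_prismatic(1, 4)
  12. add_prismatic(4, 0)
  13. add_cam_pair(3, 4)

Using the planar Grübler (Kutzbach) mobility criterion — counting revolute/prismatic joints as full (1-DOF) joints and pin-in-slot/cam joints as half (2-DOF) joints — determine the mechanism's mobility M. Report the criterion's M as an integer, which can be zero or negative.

(L,J1,J2)=(1,0,0); link0 fixed
link1: (2,0,0)
PS 0-1 [J2]: (2,0,1)
link2: (3,0,1)
P 0-2 [J1]: (3,1,1)
link3: (4,1,1)
R 1-3 [J1]: (4,2,1)
PS 0-3 [J2]: (4,2,2)
link4: (5,2,2)
R 2-3 [J1]: (5,3,2)
PS 4-2 [J2]: (5,3,3)
P 1-4 [J1]: (5,4,3)
P 4-0 [J1]: (5,5,3)
C 3-4 [J2]: (5,5,4)
Grübler: 3·4 − 2·5 − 4 = -2

M = -2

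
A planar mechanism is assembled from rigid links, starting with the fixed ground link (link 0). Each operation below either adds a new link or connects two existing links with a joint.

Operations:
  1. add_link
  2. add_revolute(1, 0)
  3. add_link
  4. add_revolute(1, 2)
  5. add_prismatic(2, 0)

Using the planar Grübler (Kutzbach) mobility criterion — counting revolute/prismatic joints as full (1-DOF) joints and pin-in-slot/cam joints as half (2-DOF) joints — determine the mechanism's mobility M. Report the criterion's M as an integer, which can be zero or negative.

[1;0;0] (link 0 is ground)
L+ [2;0;0]
R(1,0)∈J1 [2;1;0]
L+ [3;1;0]
R(1,2)∈J1 [3;2;0]
P(2,0)∈J1 [3;3;0]
mobility = 6 − 6 − 0 = 0

M = 0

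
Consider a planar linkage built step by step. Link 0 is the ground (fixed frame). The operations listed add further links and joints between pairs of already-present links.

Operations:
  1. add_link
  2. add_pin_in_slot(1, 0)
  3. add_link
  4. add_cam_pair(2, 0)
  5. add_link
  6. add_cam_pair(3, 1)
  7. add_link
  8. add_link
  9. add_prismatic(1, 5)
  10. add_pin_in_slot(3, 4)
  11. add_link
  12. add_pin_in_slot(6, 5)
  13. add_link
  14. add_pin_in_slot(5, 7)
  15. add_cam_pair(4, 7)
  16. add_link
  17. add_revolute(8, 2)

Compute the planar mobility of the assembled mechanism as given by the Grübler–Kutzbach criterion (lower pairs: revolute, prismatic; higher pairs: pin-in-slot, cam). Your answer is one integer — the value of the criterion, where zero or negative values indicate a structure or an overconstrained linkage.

M = 13

(L,J1,J2)=(1,0,0); link0 fixed
link1: (2,0,0)
PS 1-0 [J2]: (2,0,1)
link2: (3,0,1)
C 2-0 [J2]: (3,0,2)
link3: (4,0,2)
C 3-1 [J2]: (4,0,3)
link4: (5,0,3)
link5: (6,0,3)
P 1-5 [J1]: (6,1,3)
PS 3-4 [J2]: (6,1,4)
link6: (7,1,4)
PS 6-5 [J2]: (7,1,5)
link7: (8,1,5)
PS 5-7 [J2]: (8,1,6)
C 4-7 [J2]: (8,1,7)
link8: (9,1,7)
R 8-2 [J1]: (9,2,7)
Grübler: 3·8 − 2·2 − 7 = 13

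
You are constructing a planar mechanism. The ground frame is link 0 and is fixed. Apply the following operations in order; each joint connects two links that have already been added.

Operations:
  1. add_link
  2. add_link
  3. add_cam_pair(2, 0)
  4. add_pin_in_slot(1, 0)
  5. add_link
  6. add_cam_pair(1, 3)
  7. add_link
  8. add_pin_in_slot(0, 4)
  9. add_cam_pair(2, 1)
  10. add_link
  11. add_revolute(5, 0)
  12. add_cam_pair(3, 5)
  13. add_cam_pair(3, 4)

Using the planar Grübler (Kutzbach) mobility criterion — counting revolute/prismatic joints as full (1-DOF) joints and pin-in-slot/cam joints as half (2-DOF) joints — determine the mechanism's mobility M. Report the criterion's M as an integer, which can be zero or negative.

M = 6

[1;0;0] (link 0 is ground)
L+ [2;0;0]
L+ [3;0;0]
C(2,0)∈J2 [3;0;1]
PS(1,0)∈J2 [3;0;2]
L+ [4;0;2]
C(1,3)∈J2 [4;0;3]
L+ [5;0;3]
PS(0,4)∈J2 [5;0;4]
C(2,1)∈J2 [5;0;5]
L+ [6;0;5]
R(5,0)∈J1 [6;1;5]
C(3,5)∈J2 [6;1;6]
C(3,4)∈J2 [6;1;7]
mobility = 15 − 2 − 7 = 6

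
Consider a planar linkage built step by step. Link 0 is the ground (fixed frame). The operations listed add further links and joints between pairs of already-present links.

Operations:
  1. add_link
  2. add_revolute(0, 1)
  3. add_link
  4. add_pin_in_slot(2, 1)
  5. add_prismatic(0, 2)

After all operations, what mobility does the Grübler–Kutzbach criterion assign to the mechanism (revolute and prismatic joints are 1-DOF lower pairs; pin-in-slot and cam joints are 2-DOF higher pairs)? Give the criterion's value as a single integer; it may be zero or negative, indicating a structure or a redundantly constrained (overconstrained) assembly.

M = 1

L=1 J1=0 J2=0
add link → L=2 J1=0 J2=0
R@0,1 dof=1 J1 → L=2 J1=1 J2=0
add link → L=3 J1=1 J2=0
PS@2,1 dof=2 J2 → L=3 J1=1 J2=1
P@0,2 dof=1 J1 → L=3 J1=2 J2=1
M=3(L−1)−2J1−J2=3·2−2·2−1=1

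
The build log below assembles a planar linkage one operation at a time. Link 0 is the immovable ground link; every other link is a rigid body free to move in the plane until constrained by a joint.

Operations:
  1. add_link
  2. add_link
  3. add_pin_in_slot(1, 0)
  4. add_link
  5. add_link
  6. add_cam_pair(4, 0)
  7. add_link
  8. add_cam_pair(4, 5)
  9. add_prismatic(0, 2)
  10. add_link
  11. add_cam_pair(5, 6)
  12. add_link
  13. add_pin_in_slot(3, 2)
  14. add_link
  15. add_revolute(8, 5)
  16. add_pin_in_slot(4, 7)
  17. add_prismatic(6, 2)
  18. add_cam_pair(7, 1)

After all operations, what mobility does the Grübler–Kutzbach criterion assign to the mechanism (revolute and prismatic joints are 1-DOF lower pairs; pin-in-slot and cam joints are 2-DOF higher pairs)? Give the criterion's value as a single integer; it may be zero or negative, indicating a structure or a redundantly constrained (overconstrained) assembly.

L=1 J1=0 J2=0
add link → L=2 J1=0 J2=0
add link → L=3 J1=0 J2=0
PS@1,0 dof=2 J2 → L=3 J1=0 J2=1
add link → L=4 J1=0 J2=1
add link → L=5 J1=0 J2=1
C@4,0 dof=2 J2 → L=5 J1=0 J2=2
add link → L=6 J1=0 J2=2
C@4,5 dof=2 J2 → L=6 J1=0 J2=3
P@0,2 dof=1 J1 → L=6 J1=1 J2=3
add link → L=7 J1=1 J2=3
C@5,6 dof=2 J2 → L=7 J1=1 J2=4
add link → L=8 J1=1 J2=4
PS@3,2 dof=2 J2 → L=8 J1=1 J2=5
add link → L=9 J1=1 J2=5
R@8,5 dof=1 J1 → L=9 J1=2 J2=5
PS@4,7 dof=2 J2 → L=9 J1=2 J2=6
P@6,2 dof=1 J1 → L=9 J1=3 J2=6
C@7,1 dof=2 J2 → L=9 J1=3 J2=7
M=3(L−1)−2J1−J2=3·8−2·3−7=11

M = 11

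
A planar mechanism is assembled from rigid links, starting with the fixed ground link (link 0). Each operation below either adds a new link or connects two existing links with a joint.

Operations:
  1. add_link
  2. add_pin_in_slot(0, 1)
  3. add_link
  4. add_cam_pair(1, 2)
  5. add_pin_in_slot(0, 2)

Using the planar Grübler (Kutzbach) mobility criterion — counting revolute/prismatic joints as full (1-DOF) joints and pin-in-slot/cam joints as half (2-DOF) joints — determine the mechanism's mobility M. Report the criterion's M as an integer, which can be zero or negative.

L=1 J1=0 J2=0
add link → L=2 J1=0 J2=0
PS@0,1 dof=2 J2 → L=2 J1=0 J2=1
add link → L=3 J1=0 J2=1
C@1,2 dof=2 J2 → L=3 J1=0 J2=2
PS@0,2 dof=2 J2 → L=3 J1=0 J2=3
M=3(L−1)−2J1−J2=3·2−2·0−3=3

M = 3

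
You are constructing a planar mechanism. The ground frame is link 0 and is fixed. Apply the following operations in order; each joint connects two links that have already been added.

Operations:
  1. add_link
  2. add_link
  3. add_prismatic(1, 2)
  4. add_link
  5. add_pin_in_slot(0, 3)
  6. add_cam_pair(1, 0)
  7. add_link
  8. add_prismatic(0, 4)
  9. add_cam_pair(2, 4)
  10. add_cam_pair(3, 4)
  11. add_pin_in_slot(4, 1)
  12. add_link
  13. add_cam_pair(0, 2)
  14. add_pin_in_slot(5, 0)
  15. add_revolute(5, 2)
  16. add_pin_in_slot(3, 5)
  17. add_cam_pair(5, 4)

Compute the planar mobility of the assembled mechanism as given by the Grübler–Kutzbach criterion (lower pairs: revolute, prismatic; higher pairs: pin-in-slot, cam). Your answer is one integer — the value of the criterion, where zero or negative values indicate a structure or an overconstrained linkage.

link 0 = ground. State L|J1|J2 = 1|0|0
+link1  2|0|0
+link2  3|0|0
P(1,2) f=1→J1  3|1|0
+link3  4|1|0
PS(0,3) f=2→J2  4|1|1
C(1,0) f=2→J2  4|1|2
+link4  5|1|2
P(0,4) f=1→J1  5|2|2
C(2,4) f=2→J2  5|2|3
C(3,4) f=2→J2  5|2|4
PS(4,1) f=2→J2  5|2|5
+link5  6|2|5
C(0,2) f=2→J2  6|2|6
PS(5,0) f=2→J2  6|2|7
R(5,2) f=1→J1  6|3|7
PS(3,5) f=2→J2  6|3|8
C(5,4) f=2→J2  6|3|9
M = 3(6−1)−2·3−9 = 15−6−9 = 0

M = 0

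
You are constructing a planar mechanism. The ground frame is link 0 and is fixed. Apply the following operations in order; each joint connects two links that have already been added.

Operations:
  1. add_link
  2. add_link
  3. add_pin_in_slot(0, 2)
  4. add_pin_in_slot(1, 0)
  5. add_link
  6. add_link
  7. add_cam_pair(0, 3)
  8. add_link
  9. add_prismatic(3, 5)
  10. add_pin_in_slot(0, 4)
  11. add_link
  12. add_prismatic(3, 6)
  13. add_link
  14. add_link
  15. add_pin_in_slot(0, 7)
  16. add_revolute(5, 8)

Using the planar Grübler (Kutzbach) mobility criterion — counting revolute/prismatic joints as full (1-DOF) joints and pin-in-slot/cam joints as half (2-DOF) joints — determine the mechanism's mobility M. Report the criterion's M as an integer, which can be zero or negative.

M = 13

L=1 J1=0 J2=0
add link → L=2 J1=0 J2=0
add link → L=3 J1=0 J2=0
PS@0,2 dof=2 J2 → L=3 J1=0 J2=1
PS@1,0 dof=2 J2 → L=3 J1=0 J2=2
add link → L=4 J1=0 J2=2
add link → L=5 J1=0 J2=2
C@0,3 dof=2 J2 → L=5 J1=0 J2=3
add link → L=6 J1=0 J2=3
P@3,5 dof=1 J1 → L=6 J1=1 J2=3
PS@0,4 dof=2 J2 → L=6 J1=1 J2=4
add link → L=7 J1=1 J2=4
P@3,6 dof=1 J1 → L=7 J1=2 J2=4
add link → L=8 J1=2 J2=4
add link → L=9 J1=2 J2=4
PS@0,7 dof=2 J2 → L=9 J1=2 J2=5
R@5,8 dof=1 J1 → L=9 J1=3 J2=5
M=3(L−1)−2J1−J2=3·8−2·3−5=13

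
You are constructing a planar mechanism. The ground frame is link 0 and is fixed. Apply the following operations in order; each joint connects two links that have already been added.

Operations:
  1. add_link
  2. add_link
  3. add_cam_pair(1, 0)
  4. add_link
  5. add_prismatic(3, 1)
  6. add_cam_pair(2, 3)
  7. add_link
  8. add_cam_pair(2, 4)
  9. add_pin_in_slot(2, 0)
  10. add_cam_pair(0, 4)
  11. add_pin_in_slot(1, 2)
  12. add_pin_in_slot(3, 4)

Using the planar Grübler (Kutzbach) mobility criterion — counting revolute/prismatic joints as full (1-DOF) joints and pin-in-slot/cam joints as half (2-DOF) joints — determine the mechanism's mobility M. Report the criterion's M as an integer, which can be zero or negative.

link 0 = ground. State L|J1|J2 = 1|0|0
+link1  2|0|0
+link2  3|0|0
C(1,0) f=2→J2  3|0|1
+link3  4|0|1
P(3,1) f=1→J1  4|1|1
C(2,3) f=2→J2  4|1|2
+link4  5|1|2
C(2,4) f=2→J2  5|1|3
PS(2,0) f=2→J2  5|1|4
C(0,4) f=2→J2  5|1|5
PS(1,2) f=2→J2  5|1|6
PS(3,4) f=2→J2  5|1|7
M = 3(5−1)−2·1−7 = 12−2−7 = 3

M = 3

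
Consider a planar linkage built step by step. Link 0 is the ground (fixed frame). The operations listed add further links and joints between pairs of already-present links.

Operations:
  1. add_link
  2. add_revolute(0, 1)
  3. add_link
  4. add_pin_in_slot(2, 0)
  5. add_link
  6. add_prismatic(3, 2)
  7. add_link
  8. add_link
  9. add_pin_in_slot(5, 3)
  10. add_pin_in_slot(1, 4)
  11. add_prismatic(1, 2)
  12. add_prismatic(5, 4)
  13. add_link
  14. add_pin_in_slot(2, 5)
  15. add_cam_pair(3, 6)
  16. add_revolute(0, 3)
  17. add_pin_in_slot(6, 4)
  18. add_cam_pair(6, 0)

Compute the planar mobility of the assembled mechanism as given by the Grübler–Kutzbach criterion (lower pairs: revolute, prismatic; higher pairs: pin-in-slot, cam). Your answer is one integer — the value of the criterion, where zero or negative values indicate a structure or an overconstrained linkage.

(L,J1,J2)=(1,0,0); link0 fixed
link1: (2,0,0)
R 0-1 [J1]: (2,1,0)
link2: (3,1,0)
PS 2-0 [J2]: (3,1,1)
link3: (4,1,1)
P 3-2 [J1]: (4,2,1)
link4: (5,2,1)
link5: (6,2,1)
PS 5-3 [J2]: (6,2,2)
PS 1-4 [J2]: (6,2,3)
P 1-2 [J1]: (6,3,3)
P 5-4 [J1]: (6,4,3)
link6: (7,4,3)
PS 2-5 [J2]: (7,4,4)
C 3-6 [J2]: (7,4,5)
R 0-3 [J1]: (7,5,5)
PS 6-4 [J2]: (7,5,6)
C 6-0 [J2]: (7,5,7)
Grübler: 3·6 − 2·5 − 7 = 1

M = 1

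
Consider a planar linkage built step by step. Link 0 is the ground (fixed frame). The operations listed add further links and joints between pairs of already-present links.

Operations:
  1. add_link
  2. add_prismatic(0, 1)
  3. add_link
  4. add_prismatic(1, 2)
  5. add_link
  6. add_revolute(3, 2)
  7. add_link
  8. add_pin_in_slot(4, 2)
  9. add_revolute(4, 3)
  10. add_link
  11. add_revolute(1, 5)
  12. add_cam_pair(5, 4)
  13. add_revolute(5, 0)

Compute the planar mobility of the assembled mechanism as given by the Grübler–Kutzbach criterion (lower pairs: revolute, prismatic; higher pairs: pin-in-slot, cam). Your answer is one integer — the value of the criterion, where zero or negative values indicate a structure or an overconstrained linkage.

M = 1

link 0 = ground. State L|J1|J2 = 1|0|0
+link1  2|0|0
P(0,1) f=1→J1  2|1|0
+link2  3|1|0
P(1,2) f=1→J1  3|2|0
+link3  4|2|0
R(3,2) f=1→J1  4|3|0
+link4  5|3|0
PS(4,2) f=2→J2  5|3|1
R(4,3) f=1→J1  5|4|1
+link5  6|4|1
R(1,5) f=1→J1  6|5|1
C(5,4) f=2→J2  6|5|2
R(5,0) f=1→J1  6|6|2
M = 3(6−1)−2·6−2 = 15−12−2 = 1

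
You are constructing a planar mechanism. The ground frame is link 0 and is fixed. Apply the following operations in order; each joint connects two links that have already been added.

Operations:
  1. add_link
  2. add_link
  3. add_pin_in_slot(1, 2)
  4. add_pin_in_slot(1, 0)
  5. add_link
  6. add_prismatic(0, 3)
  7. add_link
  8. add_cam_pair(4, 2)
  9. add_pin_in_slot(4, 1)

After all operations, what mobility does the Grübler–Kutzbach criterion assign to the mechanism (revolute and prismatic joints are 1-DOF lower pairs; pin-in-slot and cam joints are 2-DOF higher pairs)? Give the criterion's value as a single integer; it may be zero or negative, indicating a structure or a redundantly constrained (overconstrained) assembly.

[1;0;0] (link 0 is ground)
L+ [2;0;0]
L+ [3;0;0]
PS(1,2)∈J2 [3;0;1]
PS(1,0)∈J2 [3;0;2]
L+ [4;0;2]
P(0,3)∈J1 [4;1;2]
L+ [5;1;2]
C(4,2)∈J2 [5;1;3]
PS(4,1)∈J2 [5;1;4]
mobility = 12 − 2 − 4 = 6

M = 6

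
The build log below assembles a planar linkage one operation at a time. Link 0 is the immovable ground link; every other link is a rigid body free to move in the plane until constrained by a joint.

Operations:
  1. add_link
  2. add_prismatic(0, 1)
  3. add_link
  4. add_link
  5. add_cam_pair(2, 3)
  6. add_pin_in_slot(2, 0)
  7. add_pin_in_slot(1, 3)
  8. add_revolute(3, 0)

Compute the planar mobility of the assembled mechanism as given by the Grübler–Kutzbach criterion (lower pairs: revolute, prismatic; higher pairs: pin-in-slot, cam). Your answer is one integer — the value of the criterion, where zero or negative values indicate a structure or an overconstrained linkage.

link 0 = ground. State L|J1|J2 = 1|0|0
+link1  2|0|0
P(0,1) f=1→J1  2|1|0
+link2  3|1|0
+link3  4|1|0
C(2,3) f=2→J2  4|1|1
PS(2,0) f=2→J2  4|1|2
PS(1,3) f=2→J2  4|1|3
R(3,0) f=1→J1  4|2|3
M = 3(4−1)−2·2−3 = 9−4−3 = 2

M = 2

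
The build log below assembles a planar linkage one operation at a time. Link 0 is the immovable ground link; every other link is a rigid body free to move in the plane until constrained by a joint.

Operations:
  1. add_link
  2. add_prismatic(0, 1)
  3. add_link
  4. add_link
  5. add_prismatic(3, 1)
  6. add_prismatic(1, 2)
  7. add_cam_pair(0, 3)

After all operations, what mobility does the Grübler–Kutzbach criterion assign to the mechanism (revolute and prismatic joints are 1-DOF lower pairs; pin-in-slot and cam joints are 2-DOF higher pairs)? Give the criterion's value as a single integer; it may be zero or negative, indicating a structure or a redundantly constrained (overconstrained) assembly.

M = 2

link 0 = ground. State L|J1|J2 = 1|0|0
+link1  2|0|0
P(0,1) f=1→J1  2|1|0
+link2  3|1|0
+link3  4|1|0
P(3,1) f=1→J1  4|2|0
P(1,2) f=1→J1  4|3|0
C(0,3) f=2→J2  4|3|1
M = 3(4−1)−2·3−1 = 9−6−1 = 2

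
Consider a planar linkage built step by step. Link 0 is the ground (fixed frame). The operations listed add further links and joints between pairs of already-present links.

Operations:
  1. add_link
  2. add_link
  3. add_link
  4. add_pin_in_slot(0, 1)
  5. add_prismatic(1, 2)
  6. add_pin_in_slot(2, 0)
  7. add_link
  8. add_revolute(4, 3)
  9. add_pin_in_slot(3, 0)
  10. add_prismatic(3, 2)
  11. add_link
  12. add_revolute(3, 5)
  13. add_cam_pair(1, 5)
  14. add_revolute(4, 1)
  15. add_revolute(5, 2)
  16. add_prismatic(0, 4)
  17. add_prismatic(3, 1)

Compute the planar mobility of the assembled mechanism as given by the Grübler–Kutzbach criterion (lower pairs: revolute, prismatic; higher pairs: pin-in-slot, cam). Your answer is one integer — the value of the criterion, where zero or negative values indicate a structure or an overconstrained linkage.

link 0 = ground. State L|J1|J2 = 1|0|0
+link1  2|0|0
+link2  3|0|0
+link3  4|0|0
PS(0,1) f=2→J2  4|0|1
P(1,2) f=1→J1  4|1|1
PS(2,0) f=2→J2  4|1|2
+link4  5|1|2
R(4,3) f=1→J1  5|2|2
PS(3,0) f=2→J2  5|2|3
P(3,2) f=1→J1  5|3|3
+link5  6|3|3
R(3,5) f=1→J1  6|4|3
C(1,5) f=2→J2  6|4|4
R(4,1) f=1→J1  6|5|4
R(5,2) f=1→J1  6|6|4
P(0,4) f=1→J1  6|7|4
P(3,1) f=1→J1  6|8|4
M = 3(6−1)−2·8−4 = 15−16−4 = -5

M = -5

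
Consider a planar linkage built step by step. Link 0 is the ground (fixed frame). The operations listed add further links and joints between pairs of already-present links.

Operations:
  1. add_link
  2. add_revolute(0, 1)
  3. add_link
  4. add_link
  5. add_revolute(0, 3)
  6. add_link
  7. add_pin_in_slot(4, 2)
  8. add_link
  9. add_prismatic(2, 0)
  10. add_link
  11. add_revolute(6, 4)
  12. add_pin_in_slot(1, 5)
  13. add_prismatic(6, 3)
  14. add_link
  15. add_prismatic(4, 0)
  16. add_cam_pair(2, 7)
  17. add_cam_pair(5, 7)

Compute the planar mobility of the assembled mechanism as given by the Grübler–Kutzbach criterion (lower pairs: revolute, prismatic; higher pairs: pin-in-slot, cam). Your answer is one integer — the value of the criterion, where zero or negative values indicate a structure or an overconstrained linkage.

M = 5

[1;0;0] (link 0 is ground)
L+ [2;0;0]
R(0,1)∈J1 [2;1;0]
L+ [3;1;0]
L+ [4;1;0]
R(0,3)∈J1 [4;2;0]
L+ [5;2;0]
PS(4,2)∈J2 [5;2;1]
L+ [6;2;1]
P(2,0)∈J1 [6;3;1]
L+ [7;3;1]
R(6,4)∈J1 [7;4;1]
PS(1,5)∈J2 [7;4;2]
P(6,3)∈J1 [7;5;2]
L+ [8;5;2]
P(4,0)∈J1 [8;6;2]
C(2,7)∈J2 [8;6;3]
C(5,7)∈J2 [8;6;4]
mobility = 21 − 12 − 4 = 5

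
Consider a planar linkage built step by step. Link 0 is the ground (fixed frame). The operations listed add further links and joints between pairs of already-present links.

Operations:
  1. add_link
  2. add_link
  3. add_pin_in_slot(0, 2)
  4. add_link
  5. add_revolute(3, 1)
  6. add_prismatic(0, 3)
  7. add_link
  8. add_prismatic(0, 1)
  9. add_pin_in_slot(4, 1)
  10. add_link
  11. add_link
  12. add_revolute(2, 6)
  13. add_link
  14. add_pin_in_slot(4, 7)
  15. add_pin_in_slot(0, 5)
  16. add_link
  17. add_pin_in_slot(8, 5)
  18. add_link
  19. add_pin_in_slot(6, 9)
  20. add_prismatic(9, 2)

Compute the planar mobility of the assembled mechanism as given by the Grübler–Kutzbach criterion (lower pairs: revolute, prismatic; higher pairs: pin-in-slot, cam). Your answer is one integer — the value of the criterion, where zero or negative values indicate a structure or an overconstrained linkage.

M = 11

link 0 = ground. State L|J1|J2 = 1|0|0
+link1  2|0|0
+link2  3|0|0
PS(0,2) f=2→J2  3|0|1
+link3  4|0|1
R(3,1) f=1→J1  4|1|1
P(0,3) f=1→J1  4|2|1
+link4  5|2|1
P(0,1) f=1→J1  5|3|1
PS(4,1) f=2→J2  5|3|2
+link5  6|3|2
+link6  7|3|2
R(2,6) f=1→J1  7|4|2
+link7  8|4|2
PS(4,7) f=2→J2  8|4|3
PS(0,5) f=2→J2  8|4|4
+link8  9|4|4
PS(8,5) f=2→J2  9|4|5
+link9  10|4|5
PS(6,9) f=2→J2  10|4|6
P(9,2) f=1→J1  10|5|6
M = 3(10−1)−2·5−6 = 27−10−6 = 11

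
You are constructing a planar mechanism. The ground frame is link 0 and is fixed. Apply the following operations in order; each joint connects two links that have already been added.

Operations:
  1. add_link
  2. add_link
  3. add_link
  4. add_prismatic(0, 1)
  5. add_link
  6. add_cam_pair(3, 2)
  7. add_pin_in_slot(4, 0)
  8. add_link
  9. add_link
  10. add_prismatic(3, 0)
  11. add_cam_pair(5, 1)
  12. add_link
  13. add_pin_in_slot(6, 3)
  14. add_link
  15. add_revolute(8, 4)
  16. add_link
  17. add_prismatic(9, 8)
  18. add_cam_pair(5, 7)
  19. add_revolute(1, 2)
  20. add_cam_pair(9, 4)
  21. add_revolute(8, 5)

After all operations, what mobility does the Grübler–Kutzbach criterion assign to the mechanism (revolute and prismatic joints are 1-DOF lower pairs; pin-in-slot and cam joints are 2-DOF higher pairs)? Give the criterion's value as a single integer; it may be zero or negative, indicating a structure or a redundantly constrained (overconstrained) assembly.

M = 9

ground; <1,0,0>
#1 <2,0,0>
#2 <3,0,0>
#3 <4,0,0>
P:0↔1 J1 <4,1,0>
#4 <5,1,0>
C:3↔2 J2 <5,1,1>
PS:4↔0 J2 <5,1,2>
#5 <6,1,2>
#6 <7,1,2>
P:3↔0 J1 <7,2,2>
C:5↔1 J2 <7,2,3>
#7 <8,2,3>
PS:6↔3 J2 <8,2,4>
#8 <9,2,4>
R:8↔4 J1 <9,3,4>
#9 <10,3,4>
P:9↔8 J1 <10,4,4>
C:5↔7 J2 <10,4,5>
R:1↔2 J1 <10,5,5>
C:9↔4 J2 <10,5,6>
R:8↔5 J1 <10,6,6>
3×9 − 2×6 − 1×6 = 9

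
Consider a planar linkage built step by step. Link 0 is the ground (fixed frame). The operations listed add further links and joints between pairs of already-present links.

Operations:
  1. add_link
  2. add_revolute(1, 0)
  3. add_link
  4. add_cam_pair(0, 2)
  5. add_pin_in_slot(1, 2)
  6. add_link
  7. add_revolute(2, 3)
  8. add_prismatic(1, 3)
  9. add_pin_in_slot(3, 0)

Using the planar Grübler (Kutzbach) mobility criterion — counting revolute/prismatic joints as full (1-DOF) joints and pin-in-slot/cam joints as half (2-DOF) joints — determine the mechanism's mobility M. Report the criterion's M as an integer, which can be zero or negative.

M = 0

[1;0;0] (link 0 is ground)
L+ [2;0;0]
R(1,0)∈J1 [2;1;0]
L+ [3;1;0]
C(0,2)∈J2 [3;1;1]
PS(1,2)∈J2 [3;1;2]
L+ [4;1;2]
R(2,3)∈J1 [4;2;2]
P(1,3)∈J1 [4;3;2]
PS(3,0)∈J2 [4;3;3]
mobility = 9 − 6 − 3 = 0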